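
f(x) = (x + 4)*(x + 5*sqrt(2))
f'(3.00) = 17.07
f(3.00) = 70.50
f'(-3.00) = 5.07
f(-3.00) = 4.07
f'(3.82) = 18.71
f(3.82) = 85.17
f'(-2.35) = 6.37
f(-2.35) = 7.79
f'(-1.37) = 8.33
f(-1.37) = 14.99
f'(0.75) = 12.57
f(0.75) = 37.15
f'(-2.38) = 6.31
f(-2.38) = 7.60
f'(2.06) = 15.19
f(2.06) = 55.33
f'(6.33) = 23.73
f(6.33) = 138.43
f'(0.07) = 11.21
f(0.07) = 29.06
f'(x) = 2*x + 4 + 5*sqrt(2)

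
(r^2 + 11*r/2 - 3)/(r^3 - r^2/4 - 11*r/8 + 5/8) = 4*(r + 6)/(4*r^2 + r - 5)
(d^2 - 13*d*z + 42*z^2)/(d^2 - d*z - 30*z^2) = (d - 7*z)/(d + 5*z)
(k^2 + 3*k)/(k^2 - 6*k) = (k + 3)/(k - 6)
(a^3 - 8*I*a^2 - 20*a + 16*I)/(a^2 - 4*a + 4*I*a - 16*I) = (a^3 - 8*I*a^2 - 20*a + 16*I)/(a^2 + 4*a*(-1 + I) - 16*I)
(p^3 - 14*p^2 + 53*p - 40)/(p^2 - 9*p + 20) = (p^2 - 9*p + 8)/(p - 4)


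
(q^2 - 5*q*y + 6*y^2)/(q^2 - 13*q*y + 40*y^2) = (q^2 - 5*q*y + 6*y^2)/(q^2 - 13*q*y + 40*y^2)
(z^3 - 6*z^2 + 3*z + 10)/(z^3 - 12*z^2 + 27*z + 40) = (z - 2)/(z - 8)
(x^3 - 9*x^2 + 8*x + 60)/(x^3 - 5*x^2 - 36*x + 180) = (x + 2)/(x + 6)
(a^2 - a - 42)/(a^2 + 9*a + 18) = (a - 7)/(a + 3)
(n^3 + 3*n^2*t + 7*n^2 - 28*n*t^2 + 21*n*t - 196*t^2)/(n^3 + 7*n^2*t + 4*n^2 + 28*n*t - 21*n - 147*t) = (n - 4*t)/(n - 3)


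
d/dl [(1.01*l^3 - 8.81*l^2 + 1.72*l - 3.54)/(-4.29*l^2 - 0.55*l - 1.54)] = (-4.3329*l^4 - 1.111*l^3 + 7.5581*l^2 - 3.2384*l - 4.5958)/(18.4041*l^4 + 4.719*l^3 + 13.5157*l^2 + 1.694*l + 2.3716)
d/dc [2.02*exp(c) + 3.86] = 2.02*exp(c)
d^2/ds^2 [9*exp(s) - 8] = 9*exp(s)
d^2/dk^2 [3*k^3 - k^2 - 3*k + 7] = 18*k - 2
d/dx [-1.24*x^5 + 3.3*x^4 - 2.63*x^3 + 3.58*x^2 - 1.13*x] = -6.2*x^4 + 13.2*x^3 - 7.89*x^2 + 7.16*x - 1.13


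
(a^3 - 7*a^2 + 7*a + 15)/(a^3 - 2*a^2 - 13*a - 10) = (a - 3)/(a + 2)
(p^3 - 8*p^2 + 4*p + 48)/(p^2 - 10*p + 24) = p + 2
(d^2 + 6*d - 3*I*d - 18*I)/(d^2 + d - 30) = (d - 3*I)/(d - 5)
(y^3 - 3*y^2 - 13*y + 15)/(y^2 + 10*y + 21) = (y^2 - 6*y + 5)/(y + 7)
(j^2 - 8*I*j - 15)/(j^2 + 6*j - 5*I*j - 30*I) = (j - 3*I)/(j + 6)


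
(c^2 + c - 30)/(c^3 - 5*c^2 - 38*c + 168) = (c - 5)/(c^2 - 11*c + 28)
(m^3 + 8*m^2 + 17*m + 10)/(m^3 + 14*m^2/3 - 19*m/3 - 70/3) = 3*(m + 1)/(3*m - 7)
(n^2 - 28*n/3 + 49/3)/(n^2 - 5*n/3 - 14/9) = 3*(n - 7)/(3*n + 2)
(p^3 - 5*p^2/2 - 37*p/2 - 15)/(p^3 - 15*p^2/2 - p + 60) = (p + 1)/(p - 4)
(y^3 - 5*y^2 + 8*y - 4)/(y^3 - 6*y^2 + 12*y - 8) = (y - 1)/(y - 2)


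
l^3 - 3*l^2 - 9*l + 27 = (l - 3)^2*(l + 3)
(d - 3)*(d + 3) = d^2 - 9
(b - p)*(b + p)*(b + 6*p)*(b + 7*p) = b^4 + 13*b^3*p + 41*b^2*p^2 - 13*b*p^3 - 42*p^4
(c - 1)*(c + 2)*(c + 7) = c^3 + 8*c^2 + 5*c - 14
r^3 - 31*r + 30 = (r - 5)*(r - 1)*(r + 6)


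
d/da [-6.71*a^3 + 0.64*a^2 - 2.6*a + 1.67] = -20.13*a^2 + 1.28*a - 2.6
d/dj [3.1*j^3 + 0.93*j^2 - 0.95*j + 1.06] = 9.3*j^2 + 1.86*j - 0.95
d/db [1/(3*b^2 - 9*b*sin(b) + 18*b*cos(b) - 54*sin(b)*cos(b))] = (2*b*sin(b) + b*cos(b) - 2*b/3 + sin(b) - 2*cos(b) + 6*cos(2*b))/((b - 3*sin(b))^2*(b + 6*cos(b))^2)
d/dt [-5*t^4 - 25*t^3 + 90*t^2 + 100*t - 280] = -20*t^3 - 75*t^2 + 180*t + 100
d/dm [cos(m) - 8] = -sin(m)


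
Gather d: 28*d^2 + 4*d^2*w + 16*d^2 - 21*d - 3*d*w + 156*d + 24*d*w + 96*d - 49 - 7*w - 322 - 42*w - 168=d^2*(4*w + 44) + d*(21*w + 231) - 49*w - 539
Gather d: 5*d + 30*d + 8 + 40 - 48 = 35*d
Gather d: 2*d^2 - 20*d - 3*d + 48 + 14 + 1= 2*d^2 - 23*d + 63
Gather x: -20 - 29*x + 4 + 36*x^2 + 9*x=36*x^2 - 20*x - 16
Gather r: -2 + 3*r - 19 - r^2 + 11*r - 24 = -r^2 + 14*r - 45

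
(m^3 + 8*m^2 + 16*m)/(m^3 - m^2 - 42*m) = (m^2 + 8*m + 16)/(m^2 - m - 42)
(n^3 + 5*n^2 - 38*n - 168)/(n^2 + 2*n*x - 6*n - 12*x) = (n^2 + 11*n + 28)/(n + 2*x)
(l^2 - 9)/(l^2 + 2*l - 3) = (l - 3)/(l - 1)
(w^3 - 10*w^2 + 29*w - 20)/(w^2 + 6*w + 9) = (w^3 - 10*w^2 + 29*w - 20)/(w^2 + 6*w + 9)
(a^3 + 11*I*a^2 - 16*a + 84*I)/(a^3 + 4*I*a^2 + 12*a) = (a + 7*I)/a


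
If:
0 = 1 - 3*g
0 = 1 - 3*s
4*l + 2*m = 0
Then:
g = 1/3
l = -m/2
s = 1/3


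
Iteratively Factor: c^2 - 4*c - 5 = (c + 1)*(c - 5)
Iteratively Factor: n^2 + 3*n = (n + 3)*(n)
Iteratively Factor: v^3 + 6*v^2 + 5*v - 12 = (v + 4)*(v^2 + 2*v - 3) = (v - 1)*(v + 4)*(v + 3)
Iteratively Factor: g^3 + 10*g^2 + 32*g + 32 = (g + 4)*(g^2 + 6*g + 8) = (g + 2)*(g + 4)*(g + 4)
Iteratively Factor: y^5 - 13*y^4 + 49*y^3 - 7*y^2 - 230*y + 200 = (y - 5)*(y^4 - 8*y^3 + 9*y^2 + 38*y - 40) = (y - 5)^2*(y^3 - 3*y^2 - 6*y + 8) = (y - 5)^2*(y + 2)*(y^2 - 5*y + 4) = (y - 5)^2*(y - 1)*(y + 2)*(y - 4)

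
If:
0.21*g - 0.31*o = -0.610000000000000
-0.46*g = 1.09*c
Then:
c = 1.2258628221931 - 0.622979467016164*o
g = 1.47619047619048*o - 2.9047619047619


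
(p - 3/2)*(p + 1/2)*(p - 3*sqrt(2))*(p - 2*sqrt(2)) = p^4 - 5*sqrt(2)*p^3 - p^3 + 5*sqrt(2)*p^2 + 45*p^2/4 - 12*p + 15*sqrt(2)*p/4 - 9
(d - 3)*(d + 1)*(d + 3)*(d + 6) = d^4 + 7*d^3 - 3*d^2 - 63*d - 54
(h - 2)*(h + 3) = h^2 + h - 6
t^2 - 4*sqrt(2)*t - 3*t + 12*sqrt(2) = (t - 3)*(t - 4*sqrt(2))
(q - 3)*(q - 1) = q^2 - 4*q + 3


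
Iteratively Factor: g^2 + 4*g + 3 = (g + 3)*(g + 1)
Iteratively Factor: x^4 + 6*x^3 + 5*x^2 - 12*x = (x)*(x^3 + 6*x^2 + 5*x - 12) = x*(x - 1)*(x^2 + 7*x + 12) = x*(x - 1)*(x + 3)*(x + 4)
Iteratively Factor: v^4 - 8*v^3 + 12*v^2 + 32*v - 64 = (v - 2)*(v^3 - 6*v^2 + 32) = (v - 4)*(v - 2)*(v^2 - 2*v - 8) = (v - 4)*(v - 2)*(v + 2)*(v - 4)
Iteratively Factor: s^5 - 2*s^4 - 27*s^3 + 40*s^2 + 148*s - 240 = (s + 4)*(s^4 - 6*s^3 - 3*s^2 + 52*s - 60) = (s - 2)*(s + 4)*(s^3 - 4*s^2 - 11*s + 30) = (s - 2)^2*(s + 4)*(s^2 - 2*s - 15) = (s - 5)*(s - 2)^2*(s + 4)*(s + 3)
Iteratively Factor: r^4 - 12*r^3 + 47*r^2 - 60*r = (r - 3)*(r^3 - 9*r^2 + 20*r) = r*(r - 3)*(r^2 - 9*r + 20) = r*(r - 4)*(r - 3)*(r - 5)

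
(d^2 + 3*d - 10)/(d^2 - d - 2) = (d + 5)/(d + 1)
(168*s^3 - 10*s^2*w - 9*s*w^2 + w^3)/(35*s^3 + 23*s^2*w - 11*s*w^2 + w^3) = (24*s^2 + 2*s*w - w^2)/(5*s^2 + 4*s*w - w^2)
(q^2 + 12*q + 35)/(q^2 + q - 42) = (q + 5)/(q - 6)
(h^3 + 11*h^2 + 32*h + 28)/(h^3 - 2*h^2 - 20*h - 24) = (h + 7)/(h - 6)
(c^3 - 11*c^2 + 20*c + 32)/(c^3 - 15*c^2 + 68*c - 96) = (c + 1)/(c - 3)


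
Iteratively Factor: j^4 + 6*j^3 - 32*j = (j + 4)*(j^3 + 2*j^2 - 8*j) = (j + 4)^2*(j^2 - 2*j) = j*(j + 4)^2*(j - 2)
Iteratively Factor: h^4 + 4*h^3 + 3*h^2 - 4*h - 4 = (h + 2)*(h^3 + 2*h^2 - h - 2) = (h - 1)*(h + 2)*(h^2 + 3*h + 2) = (h - 1)*(h + 2)^2*(h + 1)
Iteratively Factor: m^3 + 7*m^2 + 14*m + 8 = (m + 1)*(m^2 + 6*m + 8) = (m + 1)*(m + 4)*(m + 2)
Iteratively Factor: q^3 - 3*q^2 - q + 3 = (q - 1)*(q^2 - 2*q - 3) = (q - 1)*(q + 1)*(q - 3)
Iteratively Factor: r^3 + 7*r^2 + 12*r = (r + 3)*(r^2 + 4*r) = (r + 3)*(r + 4)*(r)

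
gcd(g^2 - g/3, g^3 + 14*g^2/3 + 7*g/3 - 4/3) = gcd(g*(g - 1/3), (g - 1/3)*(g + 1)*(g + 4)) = g - 1/3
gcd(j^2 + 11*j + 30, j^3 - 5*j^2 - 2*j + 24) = 1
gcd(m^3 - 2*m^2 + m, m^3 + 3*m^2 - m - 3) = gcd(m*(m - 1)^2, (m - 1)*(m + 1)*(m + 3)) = m - 1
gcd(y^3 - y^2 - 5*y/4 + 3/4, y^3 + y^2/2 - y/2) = y^2 + y/2 - 1/2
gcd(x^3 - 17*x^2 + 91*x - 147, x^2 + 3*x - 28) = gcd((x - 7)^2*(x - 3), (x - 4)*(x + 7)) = 1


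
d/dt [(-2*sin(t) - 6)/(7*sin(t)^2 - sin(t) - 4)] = 2*(7*sin(t)^2 + 42*sin(t) + 1)*cos(t)/(-7*sin(t)^2 + sin(t) + 4)^2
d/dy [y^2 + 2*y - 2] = 2*y + 2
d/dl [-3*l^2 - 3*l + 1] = -6*l - 3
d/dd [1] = 0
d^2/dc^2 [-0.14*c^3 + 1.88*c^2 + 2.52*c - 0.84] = 3.76 - 0.84*c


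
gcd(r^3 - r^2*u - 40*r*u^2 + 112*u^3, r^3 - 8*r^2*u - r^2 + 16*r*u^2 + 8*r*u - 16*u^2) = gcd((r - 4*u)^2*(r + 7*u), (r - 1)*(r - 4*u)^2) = r^2 - 8*r*u + 16*u^2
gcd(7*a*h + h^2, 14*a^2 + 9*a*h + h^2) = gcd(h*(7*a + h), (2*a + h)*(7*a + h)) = 7*a + h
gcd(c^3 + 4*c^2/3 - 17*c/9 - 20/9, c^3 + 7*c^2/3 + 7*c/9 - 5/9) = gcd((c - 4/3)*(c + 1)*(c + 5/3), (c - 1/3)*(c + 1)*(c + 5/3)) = c^2 + 8*c/3 + 5/3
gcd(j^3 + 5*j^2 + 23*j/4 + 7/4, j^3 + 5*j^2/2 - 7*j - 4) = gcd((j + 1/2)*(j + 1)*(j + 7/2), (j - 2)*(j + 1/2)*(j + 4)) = j + 1/2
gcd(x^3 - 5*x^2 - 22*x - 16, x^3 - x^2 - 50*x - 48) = x^2 - 7*x - 8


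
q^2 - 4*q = q*(q - 4)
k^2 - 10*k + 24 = (k - 6)*(k - 4)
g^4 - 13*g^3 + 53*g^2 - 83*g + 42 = (g - 7)*(g - 3)*(g - 2)*(g - 1)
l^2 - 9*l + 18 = (l - 6)*(l - 3)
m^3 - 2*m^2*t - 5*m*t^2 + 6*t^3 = (m - 3*t)*(m - t)*(m + 2*t)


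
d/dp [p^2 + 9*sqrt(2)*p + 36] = 2*p + 9*sqrt(2)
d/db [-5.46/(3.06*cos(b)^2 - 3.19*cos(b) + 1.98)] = (17.4174 - 33.4152*cos(b))*sin(b)/(3.06*cos(b)^2 - 3.19*cos(b) + 1.98)^2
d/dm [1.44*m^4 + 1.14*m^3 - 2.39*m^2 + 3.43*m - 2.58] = 5.76*m^3 + 3.42*m^2 - 4.78*m + 3.43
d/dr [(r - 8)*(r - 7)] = 2*r - 15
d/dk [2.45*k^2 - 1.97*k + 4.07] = 4.9*k - 1.97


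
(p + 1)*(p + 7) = p^2 + 8*p + 7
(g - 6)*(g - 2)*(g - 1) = g^3 - 9*g^2 + 20*g - 12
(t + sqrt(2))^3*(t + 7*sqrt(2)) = t^4 + 10*sqrt(2)*t^3 + 48*t^2 + 44*sqrt(2)*t + 28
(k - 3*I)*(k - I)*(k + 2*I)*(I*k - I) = I*k^4 + 2*k^3 - I*k^3 - 2*k^2 + 5*I*k^2 + 6*k - 5*I*k - 6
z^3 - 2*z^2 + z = z*(z - 1)^2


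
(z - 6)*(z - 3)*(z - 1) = z^3 - 10*z^2 + 27*z - 18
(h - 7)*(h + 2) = h^2 - 5*h - 14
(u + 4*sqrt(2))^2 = u^2 + 8*sqrt(2)*u + 32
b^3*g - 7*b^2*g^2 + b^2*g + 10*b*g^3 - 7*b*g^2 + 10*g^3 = (b - 5*g)*(b - 2*g)*(b*g + g)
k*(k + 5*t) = k^2 + 5*k*t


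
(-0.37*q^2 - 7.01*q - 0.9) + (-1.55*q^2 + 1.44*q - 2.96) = -1.92*q^2 - 5.57*q - 3.86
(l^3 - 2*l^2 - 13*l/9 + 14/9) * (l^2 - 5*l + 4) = l^5 - 7*l^4 + 113*l^3/9 + 7*l^2/9 - 122*l/9 + 56/9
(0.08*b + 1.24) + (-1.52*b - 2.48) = -1.44*b - 1.24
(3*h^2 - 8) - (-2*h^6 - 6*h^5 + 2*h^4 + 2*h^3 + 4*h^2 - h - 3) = 2*h^6 + 6*h^5 - 2*h^4 - 2*h^3 - h^2 + h - 5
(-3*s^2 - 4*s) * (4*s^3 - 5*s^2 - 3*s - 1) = -12*s^5 - s^4 + 29*s^3 + 15*s^2 + 4*s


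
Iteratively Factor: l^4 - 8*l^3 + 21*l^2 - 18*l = (l - 3)*(l^3 - 5*l^2 + 6*l) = (l - 3)*(l - 2)*(l^2 - 3*l) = l*(l - 3)*(l - 2)*(l - 3)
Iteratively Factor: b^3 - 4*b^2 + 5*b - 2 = (b - 1)*(b^2 - 3*b + 2) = (b - 1)^2*(b - 2)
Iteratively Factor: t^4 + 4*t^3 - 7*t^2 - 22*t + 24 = (t - 2)*(t^3 + 6*t^2 + 5*t - 12) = (t - 2)*(t + 4)*(t^2 + 2*t - 3) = (t - 2)*(t - 1)*(t + 4)*(t + 3)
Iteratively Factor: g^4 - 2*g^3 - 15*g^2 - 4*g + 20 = (g - 5)*(g^3 + 3*g^2 - 4) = (g - 5)*(g + 2)*(g^2 + g - 2) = (g - 5)*(g + 2)^2*(g - 1)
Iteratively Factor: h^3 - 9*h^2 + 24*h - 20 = (h - 2)*(h^2 - 7*h + 10) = (h - 2)^2*(h - 5)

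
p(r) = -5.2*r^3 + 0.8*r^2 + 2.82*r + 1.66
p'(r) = -15.6*r^2 + 1.6*r + 2.82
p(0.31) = 2.46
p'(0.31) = 1.82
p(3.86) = -274.60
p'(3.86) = -223.44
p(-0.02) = 1.60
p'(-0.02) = 2.78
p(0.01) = 1.69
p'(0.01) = 2.83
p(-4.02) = 341.07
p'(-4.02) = -255.71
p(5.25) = -713.94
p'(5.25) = -418.76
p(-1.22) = 8.85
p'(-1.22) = -22.35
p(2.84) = -102.99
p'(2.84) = -118.46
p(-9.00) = 3831.88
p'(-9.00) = -1275.18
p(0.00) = 1.66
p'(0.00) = 2.82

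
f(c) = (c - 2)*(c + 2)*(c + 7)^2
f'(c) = (c - 2)*(c + 2)*(2*c + 14) + (c - 2)*(c + 7)^2 + (c + 2)*(c + 7)^2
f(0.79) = -204.86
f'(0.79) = 43.28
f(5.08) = 3182.13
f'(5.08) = 2009.45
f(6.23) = 6093.40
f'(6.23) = 3102.06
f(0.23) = -206.33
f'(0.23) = -33.03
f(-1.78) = -22.66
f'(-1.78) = -105.69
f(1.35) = -151.82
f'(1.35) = 151.89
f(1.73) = -76.75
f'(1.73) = 246.11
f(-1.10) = -97.12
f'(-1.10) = -109.50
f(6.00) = 5408.00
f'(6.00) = 2860.00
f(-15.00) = 14144.00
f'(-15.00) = -5456.00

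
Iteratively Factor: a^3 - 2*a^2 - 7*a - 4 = (a + 1)*(a^2 - 3*a - 4) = (a + 1)^2*(a - 4)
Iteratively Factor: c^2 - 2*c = (c - 2)*(c)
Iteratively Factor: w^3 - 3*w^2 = (w - 3)*(w^2) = w*(w - 3)*(w)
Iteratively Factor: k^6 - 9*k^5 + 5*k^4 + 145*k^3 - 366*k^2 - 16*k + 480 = (k - 5)*(k^5 - 4*k^4 - 15*k^3 + 70*k^2 - 16*k - 96) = (k - 5)*(k - 2)*(k^4 - 2*k^3 - 19*k^2 + 32*k + 48) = (k - 5)*(k - 2)*(k + 1)*(k^3 - 3*k^2 - 16*k + 48) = (k - 5)*(k - 2)*(k + 1)*(k + 4)*(k^2 - 7*k + 12) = (k - 5)*(k - 4)*(k - 2)*(k + 1)*(k + 4)*(k - 3)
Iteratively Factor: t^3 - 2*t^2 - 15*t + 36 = (t + 4)*(t^2 - 6*t + 9) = (t - 3)*(t + 4)*(t - 3)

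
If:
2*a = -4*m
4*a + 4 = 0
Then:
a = -1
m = 1/2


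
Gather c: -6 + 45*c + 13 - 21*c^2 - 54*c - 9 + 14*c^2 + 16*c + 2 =-7*c^2 + 7*c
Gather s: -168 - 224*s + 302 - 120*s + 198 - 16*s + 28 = 360 - 360*s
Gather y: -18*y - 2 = -18*y - 2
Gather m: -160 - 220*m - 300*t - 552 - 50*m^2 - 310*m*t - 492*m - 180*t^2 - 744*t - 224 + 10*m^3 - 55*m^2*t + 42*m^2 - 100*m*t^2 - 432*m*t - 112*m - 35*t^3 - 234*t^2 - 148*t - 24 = 10*m^3 + m^2*(-55*t - 8) + m*(-100*t^2 - 742*t - 824) - 35*t^3 - 414*t^2 - 1192*t - 960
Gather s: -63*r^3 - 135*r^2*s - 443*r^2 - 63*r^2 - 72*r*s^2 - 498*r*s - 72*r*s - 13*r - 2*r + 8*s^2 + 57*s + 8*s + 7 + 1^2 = -63*r^3 - 506*r^2 - 15*r + s^2*(8 - 72*r) + s*(-135*r^2 - 570*r + 65) + 8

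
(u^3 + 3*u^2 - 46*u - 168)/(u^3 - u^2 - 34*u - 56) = (u + 6)/(u + 2)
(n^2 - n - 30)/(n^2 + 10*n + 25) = (n - 6)/(n + 5)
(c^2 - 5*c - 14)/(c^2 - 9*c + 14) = (c + 2)/(c - 2)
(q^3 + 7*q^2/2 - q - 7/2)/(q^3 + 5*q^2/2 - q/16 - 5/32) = 16*(2*q^3 + 7*q^2 - 2*q - 7)/(32*q^3 + 80*q^2 - 2*q - 5)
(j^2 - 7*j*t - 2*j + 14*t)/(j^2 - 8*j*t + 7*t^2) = (2 - j)/(-j + t)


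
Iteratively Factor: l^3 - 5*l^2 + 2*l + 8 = (l + 1)*(l^2 - 6*l + 8) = (l - 2)*(l + 1)*(l - 4)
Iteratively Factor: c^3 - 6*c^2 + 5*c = (c - 5)*(c^2 - c) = (c - 5)*(c - 1)*(c)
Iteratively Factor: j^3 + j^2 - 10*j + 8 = (j + 4)*(j^2 - 3*j + 2) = (j - 2)*(j + 4)*(j - 1)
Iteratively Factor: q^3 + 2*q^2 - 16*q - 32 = (q - 4)*(q^2 + 6*q + 8) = (q - 4)*(q + 2)*(q + 4)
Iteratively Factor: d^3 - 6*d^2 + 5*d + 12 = (d + 1)*(d^2 - 7*d + 12) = (d - 3)*(d + 1)*(d - 4)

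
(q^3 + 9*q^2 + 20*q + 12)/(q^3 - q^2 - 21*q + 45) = (q^3 + 9*q^2 + 20*q + 12)/(q^3 - q^2 - 21*q + 45)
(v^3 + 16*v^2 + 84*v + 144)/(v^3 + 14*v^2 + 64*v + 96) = (v + 6)/(v + 4)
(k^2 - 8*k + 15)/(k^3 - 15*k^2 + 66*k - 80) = (k - 3)/(k^2 - 10*k + 16)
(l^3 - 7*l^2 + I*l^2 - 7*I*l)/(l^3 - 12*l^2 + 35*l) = (l + I)/(l - 5)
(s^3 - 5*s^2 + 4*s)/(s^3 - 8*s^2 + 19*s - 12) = s/(s - 3)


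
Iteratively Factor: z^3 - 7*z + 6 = (z - 1)*(z^2 + z - 6) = (z - 2)*(z - 1)*(z + 3)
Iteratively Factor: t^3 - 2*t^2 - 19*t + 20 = (t + 4)*(t^2 - 6*t + 5) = (t - 5)*(t + 4)*(t - 1)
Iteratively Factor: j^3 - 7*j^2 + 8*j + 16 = (j - 4)*(j^2 - 3*j - 4) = (j - 4)^2*(j + 1)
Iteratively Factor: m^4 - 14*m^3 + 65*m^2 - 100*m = (m - 5)*(m^3 - 9*m^2 + 20*m) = m*(m - 5)*(m^2 - 9*m + 20) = m*(m - 5)*(m - 4)*(m - 5)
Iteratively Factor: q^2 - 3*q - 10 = (q + 2)*(q - 5)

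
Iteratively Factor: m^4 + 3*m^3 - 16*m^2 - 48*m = (m - 4)*(m^3 + 7*m^2 + 12*m) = (m - 4)*(m + 3)*(m^2 + 4*m) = (m - 4)*(m + 3)*(m + 4)*(m)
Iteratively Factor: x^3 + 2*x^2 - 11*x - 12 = (x + 1)*(x^2 + x - 12) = (x + 1)*(x + 4)*(x - 3)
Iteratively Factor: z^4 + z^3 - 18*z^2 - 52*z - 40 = (z + 2)*(z^3 - z^2 - 16*z - 20) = (z + 2)^2*(z^2 - 3*z - 10) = (z + 2)^3*(z - 5)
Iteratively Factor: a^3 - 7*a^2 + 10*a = (a - 2)*(a^2 - 5*a) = (a - 5)*(a - 2)*(a)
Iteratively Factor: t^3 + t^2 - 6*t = (t)*(t^2 + t - 6) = t*(t - 2)*(t + 3)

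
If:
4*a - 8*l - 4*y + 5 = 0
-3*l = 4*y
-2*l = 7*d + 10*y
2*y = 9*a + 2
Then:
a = -35/102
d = 407/714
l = 37/51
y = -37/68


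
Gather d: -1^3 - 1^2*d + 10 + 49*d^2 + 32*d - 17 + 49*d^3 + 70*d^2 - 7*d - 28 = 49*d^3 + 119*d^2 + 24*d - 36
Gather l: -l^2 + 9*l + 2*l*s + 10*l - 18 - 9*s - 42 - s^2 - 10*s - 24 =-l^2 + l*(2*s + 19) - s^2 - 19*s - 84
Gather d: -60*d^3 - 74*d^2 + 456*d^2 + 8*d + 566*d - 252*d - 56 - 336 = -60*d^3 + 382*d^2 + 322*d - 392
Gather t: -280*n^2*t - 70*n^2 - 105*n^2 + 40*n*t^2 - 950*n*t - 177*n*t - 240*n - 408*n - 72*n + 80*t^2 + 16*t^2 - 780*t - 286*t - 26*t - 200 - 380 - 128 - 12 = -175*n^2 - 720*n + t^2*(40*n + 96) + t*(-280*n^2 - 1127*n - 1092) - 720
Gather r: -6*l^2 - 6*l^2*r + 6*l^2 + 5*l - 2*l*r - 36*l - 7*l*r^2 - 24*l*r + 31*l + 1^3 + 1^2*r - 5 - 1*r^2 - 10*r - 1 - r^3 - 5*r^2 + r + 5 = -r^3 + r^2*(-7*l - 6) + r*(-6*l^2 - 26*l - 8)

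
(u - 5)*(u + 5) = u^2 - 25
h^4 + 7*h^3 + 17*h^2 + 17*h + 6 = (h + 1)^2*(h + 2)*(h + 3)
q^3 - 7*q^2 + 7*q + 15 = (q - 5)*(q - 3)*(q + 1)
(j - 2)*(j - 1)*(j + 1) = j^3 - 2*j^2 - j + 2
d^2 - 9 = (d - 3)*(d + 3)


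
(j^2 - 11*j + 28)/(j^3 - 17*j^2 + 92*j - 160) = (j - 7)/(j^2 - 13*j + 40)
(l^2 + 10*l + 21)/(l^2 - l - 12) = (l + 7)/(l - 4)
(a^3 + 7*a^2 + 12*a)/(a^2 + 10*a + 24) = a*(a + 3)/(a + 6)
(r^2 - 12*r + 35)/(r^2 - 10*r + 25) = (r - 7)/(r - 5)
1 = 1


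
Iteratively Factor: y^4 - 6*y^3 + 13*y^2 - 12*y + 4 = (y - 2)*(y^3 - 4*y^2 + 5*y - 2) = (y - 2)*(y - 1)*(y^2 - 3*y + 2) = (y - 2)^2*(y - 1)*(y - 1)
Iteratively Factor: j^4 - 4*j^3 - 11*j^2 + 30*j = (j)*(j^3 - 4*j^2 - 11*j + 30) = j*(j - 2)*(j^2 - 2*j - 15) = j*(j - 2)*(j + 3)*(j - 5)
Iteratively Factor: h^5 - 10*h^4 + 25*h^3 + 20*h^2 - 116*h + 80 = (h - 1)*(h^4 - 9*h^3 + 16*h^2 + 36*h - 80) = (h - 4)*(h - 1)*(h^3 - 5*h^2 - 4*h + 20) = (h - 5)*(h - 4)*(h - 1)*(h^2 - 4) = (h - 5)*(h - 4)*(h - 2)*(h - 1)*(h + 2)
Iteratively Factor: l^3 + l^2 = (l)*(l^2 + l) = l^2*(l + 1)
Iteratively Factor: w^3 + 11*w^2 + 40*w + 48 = (w + 4)*(w^2 + 7*w + 12) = (w + 3)*(w + 4)*(w + 4)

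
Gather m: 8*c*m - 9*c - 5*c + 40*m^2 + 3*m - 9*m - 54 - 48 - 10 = -14*c + 40*m^2 + m*(8*c - 6) - 112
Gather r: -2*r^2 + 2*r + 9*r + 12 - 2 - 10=-2*r^2 + 11*r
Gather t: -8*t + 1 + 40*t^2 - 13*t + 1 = 40*t^2 - 21*t + 2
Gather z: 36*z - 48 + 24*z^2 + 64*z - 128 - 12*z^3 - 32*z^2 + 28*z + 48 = -12*z^3 - 8*z^2 + 128*z - 128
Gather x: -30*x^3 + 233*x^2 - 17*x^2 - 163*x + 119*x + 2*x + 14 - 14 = -30*x^3 + 216*x^2 - 42*x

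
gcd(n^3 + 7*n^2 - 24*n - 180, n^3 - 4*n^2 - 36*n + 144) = n + 6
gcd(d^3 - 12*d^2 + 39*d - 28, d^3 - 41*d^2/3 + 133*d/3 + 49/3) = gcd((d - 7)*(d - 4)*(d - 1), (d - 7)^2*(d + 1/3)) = d - 7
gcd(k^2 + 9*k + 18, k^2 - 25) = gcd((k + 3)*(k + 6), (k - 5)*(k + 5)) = 1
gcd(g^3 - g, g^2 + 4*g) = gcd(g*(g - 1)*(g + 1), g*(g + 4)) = g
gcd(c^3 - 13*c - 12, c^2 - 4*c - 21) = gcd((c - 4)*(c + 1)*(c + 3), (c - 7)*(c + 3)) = c + 3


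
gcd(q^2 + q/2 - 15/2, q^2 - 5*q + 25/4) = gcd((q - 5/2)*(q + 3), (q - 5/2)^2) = q - 5/2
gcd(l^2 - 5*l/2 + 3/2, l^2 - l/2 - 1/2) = l - 1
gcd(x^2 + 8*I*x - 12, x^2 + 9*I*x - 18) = x + 6*I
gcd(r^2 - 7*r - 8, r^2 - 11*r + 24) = r - 8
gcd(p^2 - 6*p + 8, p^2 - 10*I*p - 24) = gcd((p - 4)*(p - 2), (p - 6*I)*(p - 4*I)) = 1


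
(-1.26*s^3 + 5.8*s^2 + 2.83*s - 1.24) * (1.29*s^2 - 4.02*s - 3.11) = -1.6254*s^5 + 12.5472*s^4 - 15.7467*s^3 - 31.0142*s^2 - 3.8165*s + 3.8564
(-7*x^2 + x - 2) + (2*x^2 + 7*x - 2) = -5*x^2 + 8*x - 4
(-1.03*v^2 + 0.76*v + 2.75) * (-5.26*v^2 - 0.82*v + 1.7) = 5.4178*v^4 - 3.153*v^3 - 16.8392*v^2 - 0.963*v + 4.675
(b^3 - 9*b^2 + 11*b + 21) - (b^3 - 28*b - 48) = -9*b^2 + 39*b + 69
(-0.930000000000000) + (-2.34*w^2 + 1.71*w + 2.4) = -2.34*w^2 + 1.71*w + 1.47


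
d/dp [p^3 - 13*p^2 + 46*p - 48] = 3*p^2 - 26*p + 46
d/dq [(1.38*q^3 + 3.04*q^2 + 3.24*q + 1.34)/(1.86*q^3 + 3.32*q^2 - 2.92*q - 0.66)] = (8.88178419700125e-16*q^5 - 1.0728*q^4 - 20.112*q^3 - 29.8432*q^2 - 12.9104*q + 1.7744)/(3.4596*q^6 + 12.3504*q^5 + 0.159999999999998*q^4 - 21.844*q^3 + 4.144*q^2 + 3.8544*q + 0.4356)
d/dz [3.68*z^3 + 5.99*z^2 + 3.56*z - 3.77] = 11.04*z^2 + 11.98*z + 3.56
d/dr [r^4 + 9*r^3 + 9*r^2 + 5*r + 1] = 4*r^3 + 27*r^2 + 18*r + 5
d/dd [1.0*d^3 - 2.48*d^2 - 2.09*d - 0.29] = 3.0*d^2 - 4.96*d - 2.09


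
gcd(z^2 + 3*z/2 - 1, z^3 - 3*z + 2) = z + 2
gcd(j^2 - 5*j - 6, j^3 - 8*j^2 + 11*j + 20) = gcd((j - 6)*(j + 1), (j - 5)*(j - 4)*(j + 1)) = j + 1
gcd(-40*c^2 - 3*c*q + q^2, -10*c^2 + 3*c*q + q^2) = 5*c + q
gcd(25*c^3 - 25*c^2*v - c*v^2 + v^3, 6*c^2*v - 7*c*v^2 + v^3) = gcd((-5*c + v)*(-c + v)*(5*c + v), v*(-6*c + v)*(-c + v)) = -c + v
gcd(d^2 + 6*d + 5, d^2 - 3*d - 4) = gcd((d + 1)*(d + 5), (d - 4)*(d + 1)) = d + 1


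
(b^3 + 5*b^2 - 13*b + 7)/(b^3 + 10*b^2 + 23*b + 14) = (b^2 - 2*b + 1)/(b^2 + 3*b + 2)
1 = 1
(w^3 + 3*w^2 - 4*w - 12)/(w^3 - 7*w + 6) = (w + 2)/(w - 1)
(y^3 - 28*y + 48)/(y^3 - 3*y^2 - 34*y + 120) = (y - 2)/(y - 5)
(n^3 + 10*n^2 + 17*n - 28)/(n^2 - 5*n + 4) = (n^2 + 11*n + 28)/(n - 4)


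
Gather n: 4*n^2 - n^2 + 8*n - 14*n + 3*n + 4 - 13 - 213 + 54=3*n^2 - 3*n - 168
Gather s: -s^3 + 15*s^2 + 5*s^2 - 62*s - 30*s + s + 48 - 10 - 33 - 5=-s^3 + 20*s^2 - 91*s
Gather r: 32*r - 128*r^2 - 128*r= -128*r^2 - 96*r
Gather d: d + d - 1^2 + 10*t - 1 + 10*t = 2*d + 20*t - 2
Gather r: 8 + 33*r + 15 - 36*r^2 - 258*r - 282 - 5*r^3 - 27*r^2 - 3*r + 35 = -5*r^3 - 63*r^2 - 228*r - 224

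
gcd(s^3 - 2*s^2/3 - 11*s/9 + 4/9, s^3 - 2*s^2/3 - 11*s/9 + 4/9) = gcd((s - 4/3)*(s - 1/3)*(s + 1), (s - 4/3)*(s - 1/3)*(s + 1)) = s^3 - 2*s^2/3 - 11*s/9 + 4/9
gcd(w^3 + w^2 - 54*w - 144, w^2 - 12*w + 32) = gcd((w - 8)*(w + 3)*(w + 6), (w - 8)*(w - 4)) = w - 8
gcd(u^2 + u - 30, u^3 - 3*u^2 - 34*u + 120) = u^2 + u - 30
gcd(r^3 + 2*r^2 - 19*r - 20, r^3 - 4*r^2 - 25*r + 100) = r^2 + r - 20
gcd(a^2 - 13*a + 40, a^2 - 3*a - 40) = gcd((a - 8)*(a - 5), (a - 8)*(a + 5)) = a - 8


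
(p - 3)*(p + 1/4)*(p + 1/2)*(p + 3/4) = p^4 - 3*p^3/2 - 61*p^2/16 - 63*p/32 - 9/32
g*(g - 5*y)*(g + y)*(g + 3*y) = g^4 - g^3*y - 17*g^2*y^2 - 15*g*y^3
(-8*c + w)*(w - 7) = -8*c*w + 56*c + w^2 - 7*w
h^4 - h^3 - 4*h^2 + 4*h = h*(h - 2)*(h - 1)*(h + 2)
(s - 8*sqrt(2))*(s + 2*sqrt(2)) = s^2 - 6*sqrt(2)*s - 32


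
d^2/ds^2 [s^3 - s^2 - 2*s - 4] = 6*s - 2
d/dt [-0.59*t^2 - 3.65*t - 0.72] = -1.18*t - 3.65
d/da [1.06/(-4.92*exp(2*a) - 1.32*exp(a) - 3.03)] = (10.4304*exp(a) + 1.3992)*exp(a)/(4.92*exp(2*a) + 1.32*exp(a) + 3.03)^2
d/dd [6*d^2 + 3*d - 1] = 12*d + 3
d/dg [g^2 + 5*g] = 2*g + 5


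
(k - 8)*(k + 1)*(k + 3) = k^3 - 4*k^2 - 29*k - 24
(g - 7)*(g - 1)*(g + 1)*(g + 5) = g^4 - 2*g^3 - 36*g^2 + 2*g + 35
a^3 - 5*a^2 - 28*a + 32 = (a - 8)*(a - 1)*(a + 4)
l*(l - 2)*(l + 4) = l^3 + 2*l^2 - 8*l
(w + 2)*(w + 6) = w^2 + 8*w + 12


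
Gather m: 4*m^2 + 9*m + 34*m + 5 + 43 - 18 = 4*m^2 + 43*m + 30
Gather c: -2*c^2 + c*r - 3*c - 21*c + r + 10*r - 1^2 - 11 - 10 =-2*c^2 + c*(r - 24) + 11*r - 22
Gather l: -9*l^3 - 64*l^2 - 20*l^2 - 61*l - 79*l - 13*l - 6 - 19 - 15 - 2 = -9*l^3 - 84*l^2 - 153*l - 42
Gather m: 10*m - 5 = 10*m - 5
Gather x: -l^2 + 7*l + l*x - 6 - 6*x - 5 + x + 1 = -l^2 + 7*l + x*(l - 5) - 10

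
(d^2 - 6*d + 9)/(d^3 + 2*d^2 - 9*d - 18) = (d - 3)/(d^2 + 5*d + 6)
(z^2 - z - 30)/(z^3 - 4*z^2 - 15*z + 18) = (z + 5)/(z^2 + 2*z - 3)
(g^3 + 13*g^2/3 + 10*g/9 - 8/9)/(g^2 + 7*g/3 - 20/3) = (9*g^2 + 3*g - 2)/(3*(3*g - 5))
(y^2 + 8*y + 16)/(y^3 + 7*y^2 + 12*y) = (y + 4)/(y*(y + 3))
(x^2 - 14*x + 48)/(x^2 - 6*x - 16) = (x - 6)/(x + 2)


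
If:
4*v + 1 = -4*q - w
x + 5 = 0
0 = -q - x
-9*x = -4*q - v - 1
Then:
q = 5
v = -66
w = 243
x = -5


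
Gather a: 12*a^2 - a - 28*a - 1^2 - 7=12*a^2 - 29*a - 8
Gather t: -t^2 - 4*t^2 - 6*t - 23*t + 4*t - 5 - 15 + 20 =-5*t^2 - 25*t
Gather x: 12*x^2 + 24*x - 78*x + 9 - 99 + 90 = 12*x^2 - 54*x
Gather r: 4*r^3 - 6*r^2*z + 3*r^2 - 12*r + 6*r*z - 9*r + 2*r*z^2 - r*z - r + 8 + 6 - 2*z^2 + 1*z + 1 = 4*r^3 + r^2*(3 - 6*z) + r*(2*z^2 + 5*z - 22) - 2*z^2 + z + 15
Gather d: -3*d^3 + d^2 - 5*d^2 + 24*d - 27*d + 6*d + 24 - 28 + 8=-3*d^3 - 4*d^2 + 3*d + 4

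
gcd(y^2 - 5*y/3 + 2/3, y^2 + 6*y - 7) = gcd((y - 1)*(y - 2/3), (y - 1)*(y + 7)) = y - 1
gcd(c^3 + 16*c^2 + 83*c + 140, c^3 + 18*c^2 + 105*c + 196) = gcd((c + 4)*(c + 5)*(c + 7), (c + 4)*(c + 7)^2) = c^2 + 11*c + 28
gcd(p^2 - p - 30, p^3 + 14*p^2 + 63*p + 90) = p + 5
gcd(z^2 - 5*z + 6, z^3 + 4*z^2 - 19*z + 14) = z - 2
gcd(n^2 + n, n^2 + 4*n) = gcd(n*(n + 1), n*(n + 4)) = n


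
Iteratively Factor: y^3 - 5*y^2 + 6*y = (y - 2)*(y^2 - 3*y) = y*(y - 2)*(y - 3)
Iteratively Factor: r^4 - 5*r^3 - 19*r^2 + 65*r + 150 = (r - 5)*(r^3 - 19*r - 30) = (r - 5)*(r + 3)*(r^2 - 3*r - 10) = (r - 5)*(r + 2)*(r + 3)*(r - 5)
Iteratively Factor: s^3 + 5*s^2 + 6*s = (s)*(s^2 + 5*s + 6) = s*(s + 3)*(s + 2)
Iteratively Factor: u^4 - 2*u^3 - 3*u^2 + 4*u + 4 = (u + 1)*(u^3 - 3*u^2 + 4) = (u - 2)*(u + 1)*(u^2 - u - 2) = (u - 2)*(u + 1)^2*(u - 2)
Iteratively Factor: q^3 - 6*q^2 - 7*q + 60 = (q + 3)*(q^2 - 9*q + 20) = (q - 4)*(q + 3)*(q - 5)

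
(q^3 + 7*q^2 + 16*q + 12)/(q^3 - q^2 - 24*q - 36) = (q + 2)/(q - 6)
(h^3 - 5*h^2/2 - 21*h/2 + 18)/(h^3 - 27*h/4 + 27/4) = 2*(h - 4)/(2*h - 3)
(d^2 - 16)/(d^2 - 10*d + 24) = (d + 4)/(d - 6)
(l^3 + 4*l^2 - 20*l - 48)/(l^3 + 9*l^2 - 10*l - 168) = (l + 2)/(l + 7)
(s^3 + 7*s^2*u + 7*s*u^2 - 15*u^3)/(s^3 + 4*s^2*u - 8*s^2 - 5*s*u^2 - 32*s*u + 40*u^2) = (s + 3*u)/(s - 8)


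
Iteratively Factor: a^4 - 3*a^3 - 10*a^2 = (a - 5)*(a^3 + 2*a^2) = a*(a - 5)*(a^2 + 2*a) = a^2*(a - 5)*(a + 2)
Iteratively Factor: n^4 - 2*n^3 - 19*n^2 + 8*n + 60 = (n - 5)*(n^3 + 3*n^2 - 4*n - 12) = (n - 5)*(n - 2)*(n^2 + 5*n + 6) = (n - 5)*(n - 2)*(n + 2)*(n + 3)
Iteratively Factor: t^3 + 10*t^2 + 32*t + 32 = (t + 4)*(t^2 + 6*t + 8) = (t + 4)^2*(t + 2)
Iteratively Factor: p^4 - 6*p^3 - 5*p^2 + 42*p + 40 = (p - 4)*(p^3 - 2*p^2 - 13*p - 10) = (p - 4)*(p + 2)*(p^2 - 4*p - 5) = (p - 4)*(p + 1)*(p + 2)*(p - 5)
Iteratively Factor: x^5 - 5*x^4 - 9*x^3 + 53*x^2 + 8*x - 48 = (x - 4)*(x^4 - x^3 - 13*x^2 + x + 12) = (x - 4)^2*(x^3 + 3*x^2 - x - 3) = (x - 4)^2*(x - 1)*(x^2 + 4*x + 3) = (x - 4)^2*(x - 1)*(x + 3)*(x + 1)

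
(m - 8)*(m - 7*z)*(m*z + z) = m^3*z - 7*m^2*z^2 - 7*m^2*z + 49*m*z^2 - 8*m*z + 56*z^2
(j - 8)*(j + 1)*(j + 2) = j^3 - 5*j^2 - 22*j - 16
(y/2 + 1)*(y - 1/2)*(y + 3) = y^3/2 + 9*y^2/4 + 7*y/4 - 3/2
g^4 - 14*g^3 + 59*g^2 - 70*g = g*(g - 7)*(g - 5)*(g - 2)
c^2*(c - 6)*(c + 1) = c^4 - 5*c^3 - 6*c^2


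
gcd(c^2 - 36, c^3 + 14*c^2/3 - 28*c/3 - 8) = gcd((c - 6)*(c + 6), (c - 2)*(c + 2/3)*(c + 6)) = c + 6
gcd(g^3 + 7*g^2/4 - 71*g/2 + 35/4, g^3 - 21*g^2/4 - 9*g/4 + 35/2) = g - 5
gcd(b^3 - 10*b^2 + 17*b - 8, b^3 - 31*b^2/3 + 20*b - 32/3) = b^2 - 9*b + 8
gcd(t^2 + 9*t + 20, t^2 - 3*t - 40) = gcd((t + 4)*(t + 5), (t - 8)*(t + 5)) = t + 5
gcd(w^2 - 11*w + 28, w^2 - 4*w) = w - 4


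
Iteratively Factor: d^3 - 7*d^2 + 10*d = (d)*(d^2 - 7*d + 10) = d*(d - 5)*(d - 2)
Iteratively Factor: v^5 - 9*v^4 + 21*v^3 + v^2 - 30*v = (v - 5)*(v^4 - 4*v^3 + v^2 + 6*v) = (v - 5)*(v + 1)*(v^3 - 5*v^2 + 6*v) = (v - 5)*(v - 3)*(v + 1)*(v^2 - 2*v) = v*(v - 5)*(v - 3)*(v + 1)*(v - 2)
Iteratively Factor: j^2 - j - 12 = (j + 3)*(j - 4)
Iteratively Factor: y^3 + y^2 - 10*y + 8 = (y + 4)*(y^2 - 3*y + 2) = (y - 1)*(y + 4)*(y - 2)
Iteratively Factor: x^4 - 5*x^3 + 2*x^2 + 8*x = (x - 2)*(x^3 - 3*x^2 - 4*x) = (x - 2)*(x + 1)*(x^2 - 4*x) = x*(x - 2)*(x + 1)*(x - 4)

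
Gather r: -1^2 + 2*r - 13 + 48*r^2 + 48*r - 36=48*r^2 + 50*r - 50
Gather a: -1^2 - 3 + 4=0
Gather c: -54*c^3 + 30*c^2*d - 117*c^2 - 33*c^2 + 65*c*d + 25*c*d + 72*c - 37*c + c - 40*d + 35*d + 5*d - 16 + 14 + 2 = -54*c^3 + c^2*(30*d - 150) + c*(90*d + 36)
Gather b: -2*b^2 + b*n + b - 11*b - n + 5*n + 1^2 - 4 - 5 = -2*b^2 + b*(n - 10) + 4*n - 8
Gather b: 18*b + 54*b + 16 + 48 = 72*b + 64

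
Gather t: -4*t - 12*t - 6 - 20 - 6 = -16*t - 32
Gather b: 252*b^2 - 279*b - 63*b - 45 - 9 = 252*b^2 - 342*b - 54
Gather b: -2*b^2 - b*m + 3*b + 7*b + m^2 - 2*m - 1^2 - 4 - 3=-2*b^2 + b*(10 - m) + m^2 - 2*m - 8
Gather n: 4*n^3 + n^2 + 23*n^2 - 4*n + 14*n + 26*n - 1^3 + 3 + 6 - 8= 4*n^3 + 24*n^2 + 36*n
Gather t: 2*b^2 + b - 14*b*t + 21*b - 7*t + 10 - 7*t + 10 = 2*b^2 + 22*b + t*(-14*b - 14) + 20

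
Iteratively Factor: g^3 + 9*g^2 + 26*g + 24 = (g + 2)*(g^2 + 7*g + 12) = (g + 2)*(g + 4)*(g + 3)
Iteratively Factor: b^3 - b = (b)*(b^2 - 1) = b*(b - 1)*(b + 1)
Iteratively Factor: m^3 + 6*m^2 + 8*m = (m + 4)*(m^2 + 2*m) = m*(m + 4)*(m + 2)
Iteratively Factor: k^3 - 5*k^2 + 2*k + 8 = (k - 2)*(k^2 - 3*k - 4) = (k - 2)*(k + 1)*(k - 4)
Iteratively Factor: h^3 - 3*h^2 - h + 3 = (h - 3)*(h^2 - 1) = (h - 3)*(h - 1)*(h + 1)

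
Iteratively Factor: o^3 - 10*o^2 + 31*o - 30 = (o - 5)*(o^2 - 5*o + 6) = (o - 5)*(o - 2)*(o - 3)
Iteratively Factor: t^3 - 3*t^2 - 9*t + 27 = (t - 3)*(t^2 - 9) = (t - 3)*(t + 3)*(t - 3)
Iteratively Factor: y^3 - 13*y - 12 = (y + 3)*(y^2 - 3*y - 4) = (y - 4)*(y + 3)*(y + 1)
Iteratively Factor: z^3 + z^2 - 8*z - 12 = (z + 2)*(z^2 - z - 6) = (z - 3)*(z + 2)*(z + 2)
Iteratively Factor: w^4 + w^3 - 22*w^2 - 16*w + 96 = (w + 3)*(w^3 - 2*w^2 - 16*w + 32) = (w + 3)*(w + 4)*(w^2 - 6*w + 8) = (w - 4)*(w + 3)*(w + 4)*(w - 2)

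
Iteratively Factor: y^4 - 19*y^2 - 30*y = (y + 3)*(y^3 - 3*y^2 - 10*y) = (y - 5)*(y + 3)*(y^2 + 2*y) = (y - 5)*(y + 2)*(y + 3)*(y)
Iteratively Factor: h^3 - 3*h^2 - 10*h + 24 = (h - 2)*(h^2 - h - 12) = (h - 2)*(h + 3)*(h - 4)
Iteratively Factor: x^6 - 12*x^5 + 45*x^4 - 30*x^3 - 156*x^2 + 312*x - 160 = (x - 5)*(x^5 - 7*x^4 + 10*x^3 + 20*x^2 - 56*x + 32) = (x - 5)*(x + 2)*(x^4 - 9*x^3 + 28*x^2 - 36*x + 16) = (x - 5)*(x - 2)*(x + 2)*(x^3 - 7*x^2 + 14*x - 8) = (x - 5)*(x - 2)^2*(x + 2)*(x^2 - 5*x + 4) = (x - 5)*(x - 4)*(x - 2)^2*(x + 2)*(x - 1)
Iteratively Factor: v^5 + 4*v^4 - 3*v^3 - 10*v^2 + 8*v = (v + 2)*(v^4 + 2*v^3 - 7*v^2 + 4*v) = (v - 1)*(v + 2)*(v^3 + 3*v^2 - 4*v) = v*(v - 1)*(v + 2)*(v^2 + 3*v - 4) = v*(v - 1)^2*(v + 2)*(v + 4)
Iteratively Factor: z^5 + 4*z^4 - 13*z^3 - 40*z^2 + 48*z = (z + 4)*(z^4 - 13*z^2 + 12*z) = (z - 3)*(z + 4)*(z^3 + 3*z^2 - 4*z) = (z - 3)*(z + 4)^2*(z^2 - z) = z*(z - 3)*(z + 4)^2*(z - 1)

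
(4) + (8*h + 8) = 8*h + 12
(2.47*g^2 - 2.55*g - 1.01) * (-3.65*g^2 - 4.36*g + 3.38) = -9.0155*g^4 - 1.4617*g^3 + 23.1531*g^2 - 4.2154*g - 3.4138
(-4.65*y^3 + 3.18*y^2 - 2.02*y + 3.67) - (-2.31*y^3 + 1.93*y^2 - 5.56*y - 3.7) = -2.34*y^3 + 1.25*y^2 + 3.54*y + 7.37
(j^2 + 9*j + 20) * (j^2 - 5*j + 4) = j^4 + 4*j^3 - 21*j^2 - 64*j + 80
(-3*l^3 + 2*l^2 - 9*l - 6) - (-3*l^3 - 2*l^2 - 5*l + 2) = 4*l^2 - 4*l - 8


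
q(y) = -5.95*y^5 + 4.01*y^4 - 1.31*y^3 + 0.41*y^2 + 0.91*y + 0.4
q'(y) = -29.75*y^4 + 16.04*y^3 - 3.93*y^2 + 0.82*y + 0.91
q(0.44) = 0.82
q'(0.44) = 0.76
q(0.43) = 0.81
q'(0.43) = 0.79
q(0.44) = 0.82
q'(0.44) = 0.76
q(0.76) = 0.58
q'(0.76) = -3.62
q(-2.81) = 1322.60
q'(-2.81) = -2243.19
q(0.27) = 0.66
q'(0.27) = 1.00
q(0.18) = 0.57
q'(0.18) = 0.99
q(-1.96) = 241.34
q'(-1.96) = -575.62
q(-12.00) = 1566013.96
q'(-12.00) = -645187.97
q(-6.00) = 51756.82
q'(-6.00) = -42166.13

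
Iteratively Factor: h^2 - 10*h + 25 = (h - 5)*(h - 5)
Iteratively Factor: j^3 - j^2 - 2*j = (j - 2)*(j^2 + j) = (j - 2)*(j + 1)*(j)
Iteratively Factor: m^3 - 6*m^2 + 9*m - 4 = (m - 4)*(m^2 - 2*m + 1) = (m - 4)*(m - 1)*(m - 1)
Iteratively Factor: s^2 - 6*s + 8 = (s - 4)*(s - 2)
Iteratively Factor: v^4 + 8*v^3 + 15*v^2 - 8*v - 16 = (v - 1)*(v^3 + 9*v^2 + 24*v + 16) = (v - 1)*(v + 4)*(v^2 + 5*v + 4) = (v - 1)*(v + 1)*(v + 4)*(v + 4)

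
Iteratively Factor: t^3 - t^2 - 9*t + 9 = (t - 3)*(t^2 + 2*t - 3) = (t - 3)*(t + 3)*(t - 1)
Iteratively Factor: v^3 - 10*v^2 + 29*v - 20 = (v - 4)*(v^2 - 6*v + 5) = (v - 5)*(v - 4)*(v - 1)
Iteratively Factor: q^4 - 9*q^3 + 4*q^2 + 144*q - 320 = (q + 4)*(q^3 - 13*q^2 + 56*q - 80) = (q - 4)*(q + 4)*(q^2 - 9*q + 20) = (q - 5)*(q - 4)*(q + 4)*(q - 4)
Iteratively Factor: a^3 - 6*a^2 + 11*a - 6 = (a - 2)*(a^2 - 4*a + 3) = (a - 2)*(a - 1)*(a - 3)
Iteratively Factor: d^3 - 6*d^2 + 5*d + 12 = (d - 4)*(d^2 - 2*d - 3) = (d - 4)*(d - 3)*(d + 1)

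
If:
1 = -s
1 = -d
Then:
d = -1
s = -1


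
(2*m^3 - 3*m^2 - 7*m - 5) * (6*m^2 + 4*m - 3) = 12*m^5 - 10*m^4 - 60*m^3 - 49*m^2 + m + 15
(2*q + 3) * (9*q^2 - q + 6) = 18*q^3 + 25*q^2 + 9*q + 18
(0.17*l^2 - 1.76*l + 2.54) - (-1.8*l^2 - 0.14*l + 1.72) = 1.97*l^2 - 1.62*l + 0.82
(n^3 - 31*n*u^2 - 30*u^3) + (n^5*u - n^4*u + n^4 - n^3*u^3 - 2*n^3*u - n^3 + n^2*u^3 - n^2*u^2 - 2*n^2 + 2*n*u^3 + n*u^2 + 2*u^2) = n^5*u - n^4*u + n^4 - n^3*u^3 - 2*n^3*u + n^2*u^3 - n^2*u^2 - 2*n^2 + 2*n*u^3 - 30*n*u^2 - 30*u^3 + 2*u^2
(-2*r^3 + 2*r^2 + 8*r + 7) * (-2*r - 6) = 4*r^4 + 8*r^3 - 28*r^2 - 62*r - 42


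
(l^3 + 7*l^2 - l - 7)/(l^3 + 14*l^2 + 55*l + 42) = (l - 1)/(l + 6)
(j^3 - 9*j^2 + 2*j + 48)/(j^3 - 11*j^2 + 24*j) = (j + 2)/j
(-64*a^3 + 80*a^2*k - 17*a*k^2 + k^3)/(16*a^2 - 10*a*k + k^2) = (-8*a^2 + 9*a*k - k^2)/(2*a - k)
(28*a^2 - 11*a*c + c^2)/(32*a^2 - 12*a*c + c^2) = (7*a - c)/(8*a - c)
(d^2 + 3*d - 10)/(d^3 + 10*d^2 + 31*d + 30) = (d - 2)/(d^2 + 5*d + 6)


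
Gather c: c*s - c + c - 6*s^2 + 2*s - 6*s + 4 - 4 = c*s - 6*s^2 - 4*s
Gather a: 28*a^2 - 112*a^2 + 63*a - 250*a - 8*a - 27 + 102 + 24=-84*a^2 - 195*a + 99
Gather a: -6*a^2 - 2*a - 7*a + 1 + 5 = -6*a^2 - 9*a + 6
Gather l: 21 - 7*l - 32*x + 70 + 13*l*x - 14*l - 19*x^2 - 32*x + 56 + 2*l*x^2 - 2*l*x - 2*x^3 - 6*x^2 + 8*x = l*(2*x^2 + 11*x - 21) - 2*x^3 - 25*x^2 - 56*x + 147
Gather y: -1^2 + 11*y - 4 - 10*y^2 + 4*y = -10*y^2 + 15*y - 5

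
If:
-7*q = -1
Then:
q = 1/7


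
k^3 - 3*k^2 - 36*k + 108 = (k - 6)*(k - 3)*(k + 6)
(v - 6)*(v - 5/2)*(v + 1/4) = v^3 - 33*v^2/4 + 103*v/8 + 15/4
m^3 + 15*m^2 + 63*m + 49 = (m + 1)*(m + 7)^2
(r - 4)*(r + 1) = r^2 - 3*r - 4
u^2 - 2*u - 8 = (u - 4)*(u + 2)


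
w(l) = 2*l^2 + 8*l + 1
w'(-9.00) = -28.00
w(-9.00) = 91.00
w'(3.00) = 20.00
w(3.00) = 43.00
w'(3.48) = 21.92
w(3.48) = 53.06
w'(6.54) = 34.16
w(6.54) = 138.86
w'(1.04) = 12.16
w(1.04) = 11.48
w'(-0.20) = 7.20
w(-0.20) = -0.52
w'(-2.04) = -0.16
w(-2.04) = -7.00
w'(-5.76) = -15.04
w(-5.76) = 21.28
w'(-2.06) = -0.24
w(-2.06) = -6.99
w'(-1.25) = 3.00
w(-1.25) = -5.88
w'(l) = 4*l + 8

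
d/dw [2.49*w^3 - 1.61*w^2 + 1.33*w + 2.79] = 7.47*w^2 - 3.22*w + 1.33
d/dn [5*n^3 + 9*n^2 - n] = 15*n^2 + 18*n - 1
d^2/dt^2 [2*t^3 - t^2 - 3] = 12*t - 2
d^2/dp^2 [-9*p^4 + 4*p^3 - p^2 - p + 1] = -108*p^2 + 24*p - 2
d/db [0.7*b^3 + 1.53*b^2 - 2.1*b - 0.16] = 2.1*b^2 + 3.06*b - 2.1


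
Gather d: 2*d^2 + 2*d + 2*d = 2*d^2 + 4*d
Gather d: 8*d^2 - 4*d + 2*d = 8*d^2 - 2*d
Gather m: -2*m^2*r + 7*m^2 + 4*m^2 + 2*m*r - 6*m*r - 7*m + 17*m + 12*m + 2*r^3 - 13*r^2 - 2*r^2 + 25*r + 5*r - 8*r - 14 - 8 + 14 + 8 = m^2*(11 - 2*r) + m*(22 - 4*r) + 2*r^3 - 15*r^2 + 22*r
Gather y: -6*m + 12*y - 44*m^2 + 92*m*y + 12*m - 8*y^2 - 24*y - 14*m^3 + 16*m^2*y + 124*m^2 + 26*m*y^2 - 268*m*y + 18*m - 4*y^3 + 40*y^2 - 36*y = -14*m^3 + 80*m^2 + 24*m - 4*y^3 + y^2*(26*m + 32) + y*(16*m^2 - 176*m - 48)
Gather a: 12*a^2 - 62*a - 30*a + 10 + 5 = 12*a^2 - 92*a + 15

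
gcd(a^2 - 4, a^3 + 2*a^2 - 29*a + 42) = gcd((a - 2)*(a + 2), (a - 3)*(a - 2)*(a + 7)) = a - 2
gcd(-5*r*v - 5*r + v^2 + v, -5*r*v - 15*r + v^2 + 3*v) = 5*r - v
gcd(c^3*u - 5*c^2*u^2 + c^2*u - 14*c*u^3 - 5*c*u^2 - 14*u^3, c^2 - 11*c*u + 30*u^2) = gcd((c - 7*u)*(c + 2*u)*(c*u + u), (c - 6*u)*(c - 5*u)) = 1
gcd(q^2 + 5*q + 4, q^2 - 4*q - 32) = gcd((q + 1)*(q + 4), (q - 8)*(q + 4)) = q + 4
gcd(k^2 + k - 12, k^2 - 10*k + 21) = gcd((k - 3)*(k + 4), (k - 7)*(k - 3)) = k - 3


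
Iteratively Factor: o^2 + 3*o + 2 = (o + 1)*(o + 2)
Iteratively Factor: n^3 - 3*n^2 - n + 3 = (n + 1)*(n^2 - 4*n + 3) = (n - 1)*(n + 1)*(n - 3)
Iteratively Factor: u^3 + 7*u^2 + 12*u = (u + 3)*(u^2 + 4*u) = u*(u + 3)*(u + 4)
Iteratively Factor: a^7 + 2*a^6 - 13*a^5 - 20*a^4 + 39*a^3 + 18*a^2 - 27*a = (a + 3)*(a^6 - a^5 - 10*a^4 + 10*a^3 + 9*a^2 - 9*a) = a*(a + 3)*(a^5 - a^4 - 10*a^3 + 10*a^2 + 9*a - 9) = a*(a + 3)^2*(a^4 - 4*a^3 + 2*a^2 + 4*a - 3) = a*(a - 3)*(a + 3)^2*(a^3 - a^2 - a + 1) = a*(a - 3)*(a + 1)*(a + 3)^2*(a^2 - 2*a + 1) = a*(a - 3)*(a - 1)*(a + 1)*(a + 3)^2*(a - 1)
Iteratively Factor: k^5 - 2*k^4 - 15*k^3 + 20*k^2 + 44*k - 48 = (k - 2)*(k^4 - 15*k^2 - 10*k + 24) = (k - 4)*(k - 2)*(k^3 + 4*k^2 + k - 6) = (k - 4)*(k - 2)*(k + 2)*(k^2 + 2*k - 3) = (k - 4)*(k - 2)*(k + 2)*(k + 3)*(k - 1)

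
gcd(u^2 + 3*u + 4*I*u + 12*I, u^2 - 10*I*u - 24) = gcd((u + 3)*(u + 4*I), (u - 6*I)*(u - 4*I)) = 1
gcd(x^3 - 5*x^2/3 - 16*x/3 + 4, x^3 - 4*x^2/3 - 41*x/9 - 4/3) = x - 3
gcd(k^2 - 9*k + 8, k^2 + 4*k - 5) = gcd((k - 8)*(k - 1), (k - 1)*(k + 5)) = k - 1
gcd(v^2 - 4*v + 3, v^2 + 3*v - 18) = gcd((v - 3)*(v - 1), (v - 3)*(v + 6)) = v - 3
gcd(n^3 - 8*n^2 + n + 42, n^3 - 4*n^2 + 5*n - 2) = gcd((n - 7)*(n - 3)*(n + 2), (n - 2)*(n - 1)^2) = 1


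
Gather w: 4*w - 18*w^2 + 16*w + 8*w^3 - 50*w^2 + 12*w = 8*w^3 - 68*w^2 + 32*w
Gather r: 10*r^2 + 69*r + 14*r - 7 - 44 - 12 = 10*r^2 + 83*r - 63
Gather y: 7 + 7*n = 7*n + 7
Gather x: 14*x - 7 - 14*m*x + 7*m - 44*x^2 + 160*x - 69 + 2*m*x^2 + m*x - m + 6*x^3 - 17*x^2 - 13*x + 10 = 6*m + 6*x^3 + x^2*(2*m - 61) + x*(161 - 13*m) - 66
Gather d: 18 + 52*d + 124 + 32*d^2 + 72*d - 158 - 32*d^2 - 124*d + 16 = 0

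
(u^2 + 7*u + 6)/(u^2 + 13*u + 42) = (u + 1)/(u + 7)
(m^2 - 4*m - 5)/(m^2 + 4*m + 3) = (m - 5)/(m + 3)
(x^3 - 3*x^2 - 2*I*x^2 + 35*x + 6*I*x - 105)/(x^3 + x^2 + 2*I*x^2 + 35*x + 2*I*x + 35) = (x^3 - x^2*(3 + 2*I) + x*(35 + 6*I) - 105)/(x^3 + x^2*(1 + 2*I) + x*(35 + 2*I) + 35)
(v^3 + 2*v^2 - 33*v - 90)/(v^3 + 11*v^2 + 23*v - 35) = (v^2 - 3*v - 18)/(v^2 + 6*v - 7)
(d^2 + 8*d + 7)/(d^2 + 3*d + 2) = (d + 7)/(d + 2)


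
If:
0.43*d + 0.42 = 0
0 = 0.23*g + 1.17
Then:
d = -0.98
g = -5.09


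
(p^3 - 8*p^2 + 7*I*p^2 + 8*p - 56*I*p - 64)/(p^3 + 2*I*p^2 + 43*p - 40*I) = (p - 8)/(p - 5*I)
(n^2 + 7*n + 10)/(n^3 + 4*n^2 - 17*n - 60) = (n + 2)/(n^2 - n - 12)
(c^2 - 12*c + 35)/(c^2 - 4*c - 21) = (c - 5)/(c + 3)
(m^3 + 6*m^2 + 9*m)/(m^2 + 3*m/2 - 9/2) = 2*m*(m + 3)/(2*m - 3)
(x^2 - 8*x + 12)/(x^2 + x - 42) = (x - 2)/(x + 7)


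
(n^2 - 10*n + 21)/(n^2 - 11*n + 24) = (n - 7)/(n - 8)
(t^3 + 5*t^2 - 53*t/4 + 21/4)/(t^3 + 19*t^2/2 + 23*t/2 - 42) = (t - 1/2)/(t + 4)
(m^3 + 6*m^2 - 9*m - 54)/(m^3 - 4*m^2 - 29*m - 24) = (m^2 + 3*m - 18)/(m^2 - 7*m - 8)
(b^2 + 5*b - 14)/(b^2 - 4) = (b + 7)/(b + 2)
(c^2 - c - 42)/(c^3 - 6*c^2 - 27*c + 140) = (c + 6)/(c^2 + c - 20)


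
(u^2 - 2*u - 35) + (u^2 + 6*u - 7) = 2*u^2 + 4*u - 42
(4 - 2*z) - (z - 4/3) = 16/3 - 3*z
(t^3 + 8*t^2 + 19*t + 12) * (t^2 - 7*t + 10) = t^5 + t^4 - 27*t^3 - 41*t^2 + 106*t + 120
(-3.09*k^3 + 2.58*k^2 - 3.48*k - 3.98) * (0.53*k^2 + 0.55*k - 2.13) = -1.6377*k^5 - 0.3321*k^4 + 6.1563*k^3 - 9.5188*k^2 + 5.2234*k + 8.4774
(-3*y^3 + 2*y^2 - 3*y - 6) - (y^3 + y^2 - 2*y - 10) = -4*y^3 + y^2 - y + 4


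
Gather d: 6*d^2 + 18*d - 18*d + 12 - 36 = 6*d^2 - 24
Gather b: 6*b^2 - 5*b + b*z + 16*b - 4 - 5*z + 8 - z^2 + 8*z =6*b^2 + b*(z + 11) - z^2 + 3*z + 4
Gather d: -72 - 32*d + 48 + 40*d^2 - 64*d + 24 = 40*d^2 - 96*d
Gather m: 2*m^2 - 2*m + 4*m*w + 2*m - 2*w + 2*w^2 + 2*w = 2*m^2 + 4*m*w + 2*w^2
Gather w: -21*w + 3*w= -18*w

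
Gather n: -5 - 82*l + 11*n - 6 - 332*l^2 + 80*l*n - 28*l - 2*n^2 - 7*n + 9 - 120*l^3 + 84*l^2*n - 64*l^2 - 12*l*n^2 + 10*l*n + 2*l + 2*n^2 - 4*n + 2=-120*l^3 - 396*l^2 - 12*l*n^2 - 108*l + n*(84*l^2 + 90*l)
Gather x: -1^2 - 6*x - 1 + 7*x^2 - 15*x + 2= 7*x^2 - 21*x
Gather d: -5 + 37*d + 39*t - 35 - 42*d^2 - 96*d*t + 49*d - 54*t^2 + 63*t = -42*d^2 + d*(86 - 96*t) - 54*t^2 + 102*t - 40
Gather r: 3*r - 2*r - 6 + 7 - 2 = r - 1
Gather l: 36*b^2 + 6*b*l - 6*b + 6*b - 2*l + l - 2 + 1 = 36*b^2 + l*(6*b - 1) - 1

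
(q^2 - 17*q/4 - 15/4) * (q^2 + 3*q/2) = q^4 - 11*q^3/4 - 81*q^2/8 - 45*q/8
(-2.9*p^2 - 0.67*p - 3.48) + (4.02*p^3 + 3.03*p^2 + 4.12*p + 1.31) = 4.02*p^3 + 0.13*p^2 + 3.45*p - 2.17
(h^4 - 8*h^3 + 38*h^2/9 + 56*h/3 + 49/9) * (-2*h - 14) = -2*h^5 + 2*h^4 + 932*h^3/9 - 868*h^2/9 - 2450*h/9 - 686/9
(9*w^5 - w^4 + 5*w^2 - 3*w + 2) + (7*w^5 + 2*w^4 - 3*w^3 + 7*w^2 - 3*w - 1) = 16*w^5 + w^4 - 3*w^3 + 12*w^2 - 6*w + 1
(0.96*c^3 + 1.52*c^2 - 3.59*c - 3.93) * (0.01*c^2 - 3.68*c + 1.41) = 0.0096*c^5 - 3.5176*c^4 - 4.2759*c^3 + 15.3151*c^2 + 9.4005*c - 5.5413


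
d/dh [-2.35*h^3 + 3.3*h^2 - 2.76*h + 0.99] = -7.05*h^2 + 6.6*h - 2.76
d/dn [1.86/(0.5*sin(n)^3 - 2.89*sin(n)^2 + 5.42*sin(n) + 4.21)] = (-2.79*sin(n)^2 + 10.7508*sin(n) - 10.0812)*cos(n)/(0.5*sin(n)^3 - 2.89*sin(n)^2 + 5.42*sin(n) + 4.21)^2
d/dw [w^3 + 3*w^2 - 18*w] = 3*w^2 + 6*w - 18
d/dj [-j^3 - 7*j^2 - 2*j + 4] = -3*j^2 - 14*j - 2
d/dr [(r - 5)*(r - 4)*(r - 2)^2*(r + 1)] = 5*r^4 - 48*r^3 + 141*r^2 - 112*r - 36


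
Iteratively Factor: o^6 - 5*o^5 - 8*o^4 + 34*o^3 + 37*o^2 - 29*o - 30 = (o + 2)*(o^5 - 7*o^4 + 6*o^3 + 22*o^2 - 7*o - 15) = (o + 1)*(o + 2)*(o^4 - 8*o^3 + 14*o^2 + 8*o - 15) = (o - 1)*(o + 1)*(o + 2)*(o^3 - 7*o^2 + 7*o + 15) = (o - 5)*(o - 1)*(o + 1)*(o + 2)*(o^2 - 2*o - 3) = (o - 5)*(o - 3)*(o - 1)*(o + 1)*(o + 2)*(o + 1)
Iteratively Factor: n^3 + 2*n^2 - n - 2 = (n + 2)*(n^2 - 1) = (n + 1)*(n + 2)*(n - 1)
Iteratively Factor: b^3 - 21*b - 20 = (b + 1)*(b^2 - b - 20) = (b + 1)*(b + 4)*(b - 5)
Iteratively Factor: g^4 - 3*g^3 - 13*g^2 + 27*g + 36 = (g + 1)*(g^3 - 4*g^2 - 9*g + 36) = (g - 4)*(g + 1)*(g^2 - 9) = (g - 4)*(g - 3)*(g + 1)*(g + 3)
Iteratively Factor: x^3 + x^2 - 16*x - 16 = (x + 4)*(x^2 - 3*x - 4) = (x + 1)*(x + 4)*(x - 4)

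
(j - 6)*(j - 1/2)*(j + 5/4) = j^3 - 21*j^2/4 - 41*j/8 + 15/4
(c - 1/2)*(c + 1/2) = c^2 - 1/4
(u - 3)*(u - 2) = u^2 - 5*u + 6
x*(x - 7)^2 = x^3 - 14*x^2 + 49*x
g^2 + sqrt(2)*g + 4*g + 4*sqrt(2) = (g + 4)*(g + sqrt(2))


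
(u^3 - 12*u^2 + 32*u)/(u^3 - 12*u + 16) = u*(u^2 - 12*u + 32)/(u^3 - 12*u + 16)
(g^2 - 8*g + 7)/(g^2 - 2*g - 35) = (g - 1)/(g + 5)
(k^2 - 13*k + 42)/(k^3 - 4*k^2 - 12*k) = (k - 7)/(k*(k + 2))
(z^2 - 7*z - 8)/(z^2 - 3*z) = (z^2 - 7*z - 8)/(z*(z - 3))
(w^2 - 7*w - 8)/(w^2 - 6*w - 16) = (w + 1)/(w + 2)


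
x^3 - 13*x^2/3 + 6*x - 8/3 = (x - 2)*(x - 4/3)*(x - 1)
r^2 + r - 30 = (r - 5)*(r + 6)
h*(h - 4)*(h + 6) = h^3 + 2*h^2 - 24*h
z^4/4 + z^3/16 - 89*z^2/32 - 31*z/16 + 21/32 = (z/4 + 1/4)*(z - 7/2)*(z - 1/4)*(z + 3)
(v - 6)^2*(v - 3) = v^3 - 15*v^2 + 72*v - 108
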